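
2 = 2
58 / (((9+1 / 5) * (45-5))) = 29 / 184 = 0.16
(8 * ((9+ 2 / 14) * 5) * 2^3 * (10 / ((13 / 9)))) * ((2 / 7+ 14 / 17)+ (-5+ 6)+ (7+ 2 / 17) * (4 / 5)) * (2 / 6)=570531840 / 10829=52685.55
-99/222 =-0.45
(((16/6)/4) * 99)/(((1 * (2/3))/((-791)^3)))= -48996453429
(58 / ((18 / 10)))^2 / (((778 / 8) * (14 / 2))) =336400 / 220563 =1.53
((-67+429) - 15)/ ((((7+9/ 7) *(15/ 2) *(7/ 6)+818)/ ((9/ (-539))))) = -6246/ 959959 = -0.01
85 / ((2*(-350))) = -17 / 140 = -0.12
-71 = -71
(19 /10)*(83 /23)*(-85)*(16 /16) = -26809 /46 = -582.80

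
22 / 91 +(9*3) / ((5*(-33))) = 391 / 5005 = 0.08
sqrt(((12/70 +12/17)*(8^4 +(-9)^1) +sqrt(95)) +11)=sqrt(354025*sqrt(95) +1273275605)/595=60.05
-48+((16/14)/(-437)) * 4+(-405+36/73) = -101050283/223307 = -452.52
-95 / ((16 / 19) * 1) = -1805 / 16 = -112.81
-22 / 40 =-11 / 20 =-0.55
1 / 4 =0.25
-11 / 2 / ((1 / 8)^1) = -44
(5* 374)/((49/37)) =69190/49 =1412.04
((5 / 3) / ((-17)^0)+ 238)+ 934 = 3521 / 3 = 1173.67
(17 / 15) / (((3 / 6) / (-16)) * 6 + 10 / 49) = 13328 / 195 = 68.35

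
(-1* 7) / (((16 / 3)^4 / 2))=-567 / 32768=-0.02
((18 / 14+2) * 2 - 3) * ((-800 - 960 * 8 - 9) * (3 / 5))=-127335 / 7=-18190.71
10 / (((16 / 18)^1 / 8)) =90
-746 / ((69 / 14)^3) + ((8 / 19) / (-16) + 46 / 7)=27425785 / 87383394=0.31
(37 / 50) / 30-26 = -38963 / 1500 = -25.98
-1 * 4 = -4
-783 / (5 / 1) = -783 / 5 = -156.60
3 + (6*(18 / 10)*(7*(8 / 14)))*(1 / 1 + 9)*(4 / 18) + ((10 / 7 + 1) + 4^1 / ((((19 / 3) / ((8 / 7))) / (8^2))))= 19634 / 133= 147.62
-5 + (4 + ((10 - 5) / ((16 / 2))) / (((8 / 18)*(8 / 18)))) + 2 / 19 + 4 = 15247 / 2432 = 6.27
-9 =-9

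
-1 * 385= -385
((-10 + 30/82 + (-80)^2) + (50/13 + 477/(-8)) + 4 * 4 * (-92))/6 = 6911357/8528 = 810.43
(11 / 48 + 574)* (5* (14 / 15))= 192941 / 72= 2679.74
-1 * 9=-9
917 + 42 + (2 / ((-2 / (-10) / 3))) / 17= 16333 / 17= 960.76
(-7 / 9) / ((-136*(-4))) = -7 / 4896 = -0.00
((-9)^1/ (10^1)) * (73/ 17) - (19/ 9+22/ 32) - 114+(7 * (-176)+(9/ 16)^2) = -264843619/ 195840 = -1352.35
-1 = -1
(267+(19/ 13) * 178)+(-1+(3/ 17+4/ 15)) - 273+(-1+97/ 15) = 858796/ 3315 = 259.06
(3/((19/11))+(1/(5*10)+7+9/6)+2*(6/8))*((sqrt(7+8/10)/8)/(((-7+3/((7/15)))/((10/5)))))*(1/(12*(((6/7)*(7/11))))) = -95557*sqrt(195)/608000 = -2.19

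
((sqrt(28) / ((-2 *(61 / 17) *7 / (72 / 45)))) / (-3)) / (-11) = -136 *sqrt(7) / 70455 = -0.01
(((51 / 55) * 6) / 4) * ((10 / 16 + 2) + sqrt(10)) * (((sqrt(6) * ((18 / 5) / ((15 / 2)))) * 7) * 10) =67473 * sqrt(6) / 550 + 25704 * sqrt(15) / 275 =662.50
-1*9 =-9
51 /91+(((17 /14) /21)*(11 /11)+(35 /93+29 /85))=4484211 /3356990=1.34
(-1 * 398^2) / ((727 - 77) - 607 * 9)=32.91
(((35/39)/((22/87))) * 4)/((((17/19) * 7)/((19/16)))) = 52345/19448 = 2.69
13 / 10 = 1.30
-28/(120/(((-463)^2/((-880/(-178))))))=-133551887/13200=-10117.57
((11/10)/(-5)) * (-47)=517/50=10.34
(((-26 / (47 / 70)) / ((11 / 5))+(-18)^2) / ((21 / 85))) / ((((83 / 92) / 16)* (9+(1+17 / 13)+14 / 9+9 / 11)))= 96622543680 / 60102707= 1607.62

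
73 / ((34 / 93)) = 6789 / 34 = 199.68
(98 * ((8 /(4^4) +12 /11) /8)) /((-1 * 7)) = -1.96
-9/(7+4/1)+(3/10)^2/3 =-867/1100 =-0.79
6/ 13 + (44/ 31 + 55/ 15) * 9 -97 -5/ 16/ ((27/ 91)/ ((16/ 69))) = -38296619/ 750789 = -51.01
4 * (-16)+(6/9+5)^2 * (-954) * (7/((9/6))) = -429068/3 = -143022.67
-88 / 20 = -4.40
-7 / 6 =-1.17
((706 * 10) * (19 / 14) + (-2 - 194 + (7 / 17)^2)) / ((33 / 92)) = 1746809980 / 66759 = 26165.91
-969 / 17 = -57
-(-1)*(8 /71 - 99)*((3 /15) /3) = -7021 /1065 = -6.59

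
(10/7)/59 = 10/413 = 0.02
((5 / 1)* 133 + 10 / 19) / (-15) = -843 / 19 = -44.37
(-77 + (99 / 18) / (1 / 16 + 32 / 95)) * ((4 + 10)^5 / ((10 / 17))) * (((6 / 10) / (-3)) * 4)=701799008064 / 15175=46247051.60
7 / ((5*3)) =7 / 15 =0.47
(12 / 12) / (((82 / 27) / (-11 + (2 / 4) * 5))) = -459 / 164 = -2.80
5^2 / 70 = 5 / 14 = 0.36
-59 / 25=-2.36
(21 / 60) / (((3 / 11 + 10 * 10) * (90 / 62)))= 2387 / 992700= 0.00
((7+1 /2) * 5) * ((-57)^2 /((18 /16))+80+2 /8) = 890475 /8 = 111309.38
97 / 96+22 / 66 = 1.34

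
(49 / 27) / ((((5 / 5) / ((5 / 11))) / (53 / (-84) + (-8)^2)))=186305 / 3564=52.27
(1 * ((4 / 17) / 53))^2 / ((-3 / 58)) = -928 / 2435403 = -0.00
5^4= 625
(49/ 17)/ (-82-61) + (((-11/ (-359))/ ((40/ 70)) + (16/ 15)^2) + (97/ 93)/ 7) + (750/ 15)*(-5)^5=-26631645862962493/ 170443973700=-156248.68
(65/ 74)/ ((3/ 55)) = 3575/ 222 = 16.10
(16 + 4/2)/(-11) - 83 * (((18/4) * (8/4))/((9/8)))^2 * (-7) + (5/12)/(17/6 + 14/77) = 162784993/4378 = 37182.50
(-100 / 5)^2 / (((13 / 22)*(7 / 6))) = 52800 / 91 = 580.22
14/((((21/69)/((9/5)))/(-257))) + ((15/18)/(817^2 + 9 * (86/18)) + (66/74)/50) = -78836651316667/3704802600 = -21279.58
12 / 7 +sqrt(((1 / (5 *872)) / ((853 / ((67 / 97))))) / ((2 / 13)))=sqrt(39276738995) / 180375380 +12 / 7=1.72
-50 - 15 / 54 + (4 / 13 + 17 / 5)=-54487 / 1170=-46.57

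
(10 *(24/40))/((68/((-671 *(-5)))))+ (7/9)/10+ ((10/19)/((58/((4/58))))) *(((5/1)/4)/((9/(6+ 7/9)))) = 65152840309/220030830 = 296.11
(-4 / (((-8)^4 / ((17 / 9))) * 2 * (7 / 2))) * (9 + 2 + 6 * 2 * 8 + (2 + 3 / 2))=-0.03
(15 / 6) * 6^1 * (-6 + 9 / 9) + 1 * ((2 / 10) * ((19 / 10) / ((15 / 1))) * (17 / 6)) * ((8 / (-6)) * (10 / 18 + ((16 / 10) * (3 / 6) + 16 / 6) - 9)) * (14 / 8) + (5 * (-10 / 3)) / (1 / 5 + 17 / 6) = -79.66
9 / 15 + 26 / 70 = 34 / 35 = 0.97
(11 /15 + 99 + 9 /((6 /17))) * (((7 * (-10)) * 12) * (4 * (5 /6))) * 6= -2103920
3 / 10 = 0.30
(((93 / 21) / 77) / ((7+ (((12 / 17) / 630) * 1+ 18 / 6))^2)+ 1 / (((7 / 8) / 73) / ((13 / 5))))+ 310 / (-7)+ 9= 22285379177133 / 122697153040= 181.63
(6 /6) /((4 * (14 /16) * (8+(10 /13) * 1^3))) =13 /399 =0.03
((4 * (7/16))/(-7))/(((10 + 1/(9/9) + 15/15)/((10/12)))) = -5/288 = -0.02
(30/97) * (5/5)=30/97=0.31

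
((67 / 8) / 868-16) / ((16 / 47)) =-46.97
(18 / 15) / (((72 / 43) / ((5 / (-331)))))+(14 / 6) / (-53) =-3849 / 70172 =-0.05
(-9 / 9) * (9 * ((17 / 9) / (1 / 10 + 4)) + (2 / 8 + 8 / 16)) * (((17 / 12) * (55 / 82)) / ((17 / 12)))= -44165 / 13448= -3.28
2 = 2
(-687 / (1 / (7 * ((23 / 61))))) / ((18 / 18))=-110607 / 61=-1813.23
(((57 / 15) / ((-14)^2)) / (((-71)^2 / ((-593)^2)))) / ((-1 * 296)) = -6681331 / 1462293280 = -0.00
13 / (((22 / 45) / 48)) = 14040 / 11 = 1276.36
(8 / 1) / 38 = 4 / 19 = 0.21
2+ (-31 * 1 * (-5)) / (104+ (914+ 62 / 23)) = 2.15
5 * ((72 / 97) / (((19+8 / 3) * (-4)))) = -54 / 1261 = -0.04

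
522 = 522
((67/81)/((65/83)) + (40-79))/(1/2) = -399548/5265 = -75.89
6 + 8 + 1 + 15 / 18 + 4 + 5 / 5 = 125 / 6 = 20.83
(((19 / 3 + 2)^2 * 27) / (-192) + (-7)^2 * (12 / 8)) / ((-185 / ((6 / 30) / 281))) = -4079 / 16635200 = -0.00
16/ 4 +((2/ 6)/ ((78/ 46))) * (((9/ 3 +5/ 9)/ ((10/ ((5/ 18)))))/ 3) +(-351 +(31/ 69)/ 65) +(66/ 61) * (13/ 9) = -68892514526/ 199443465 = -345.42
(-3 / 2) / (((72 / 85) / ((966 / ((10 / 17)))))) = -46529 / 16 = -2908.06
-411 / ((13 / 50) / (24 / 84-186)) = 2055000 / 7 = 293571.43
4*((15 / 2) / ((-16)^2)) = 15 / 128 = 0.12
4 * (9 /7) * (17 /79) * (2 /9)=136 /553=0.25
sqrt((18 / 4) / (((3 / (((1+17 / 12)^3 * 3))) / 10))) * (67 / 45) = 1943 * sqrt(435) / 1080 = 37.52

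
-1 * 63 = -63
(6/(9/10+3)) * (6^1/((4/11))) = 330/13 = 25.38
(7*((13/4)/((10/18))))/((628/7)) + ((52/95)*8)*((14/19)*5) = 75219053/4534160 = 16.59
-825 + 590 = -235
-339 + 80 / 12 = -997 / 3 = -332.33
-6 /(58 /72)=-216 /29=-7.45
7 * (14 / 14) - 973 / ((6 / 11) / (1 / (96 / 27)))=-31661 / 64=-494.70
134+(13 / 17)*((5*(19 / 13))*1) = 2373 / 17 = 139.59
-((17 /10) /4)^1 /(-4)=17 /160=0.11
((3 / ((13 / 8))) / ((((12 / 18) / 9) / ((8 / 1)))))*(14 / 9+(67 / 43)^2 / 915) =2277704736 / 7331285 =310.68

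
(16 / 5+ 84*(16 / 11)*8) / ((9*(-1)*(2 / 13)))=-350584 / 495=-708.25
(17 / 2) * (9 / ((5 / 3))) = 459 / 10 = 45.90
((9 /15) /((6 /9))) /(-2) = -9 /20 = -0.45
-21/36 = -7/12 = -0.58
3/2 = 1.50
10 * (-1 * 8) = -80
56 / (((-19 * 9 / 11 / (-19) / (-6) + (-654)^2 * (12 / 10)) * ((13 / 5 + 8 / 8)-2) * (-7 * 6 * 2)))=-275 / 338750982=-0.00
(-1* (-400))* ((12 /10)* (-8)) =-3840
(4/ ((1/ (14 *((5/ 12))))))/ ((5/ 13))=182/ 3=60.67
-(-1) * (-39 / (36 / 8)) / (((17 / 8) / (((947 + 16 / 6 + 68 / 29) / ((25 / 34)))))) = -1378208 / 261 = -5280.49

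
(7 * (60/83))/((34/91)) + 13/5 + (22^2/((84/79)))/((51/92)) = 372137879/444465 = 837.27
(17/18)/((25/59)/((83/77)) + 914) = 4897/4741182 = 0.00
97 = 97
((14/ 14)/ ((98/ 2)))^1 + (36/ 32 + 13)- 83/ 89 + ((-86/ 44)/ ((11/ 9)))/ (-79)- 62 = -16263498805/ 333494392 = -48.77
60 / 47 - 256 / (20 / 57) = -171156 / 235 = -728.32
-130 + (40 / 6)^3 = 4490 / 27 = 166.30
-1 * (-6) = 6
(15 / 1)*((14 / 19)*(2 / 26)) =210 / 247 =0.85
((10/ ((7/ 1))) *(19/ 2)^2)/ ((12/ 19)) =34295/ 168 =204.14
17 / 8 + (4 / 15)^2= 3953 / 1800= 2.20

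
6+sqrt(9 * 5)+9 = 3 * sqrt(5)+15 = 21.71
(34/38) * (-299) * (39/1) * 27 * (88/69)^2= -200236608/437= -458207.34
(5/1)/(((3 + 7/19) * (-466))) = -95/29824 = -0.00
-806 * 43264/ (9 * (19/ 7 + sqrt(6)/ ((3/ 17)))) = 4637814272/ 81717-29047363072 * sqrt(6)/ 245151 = -233479.67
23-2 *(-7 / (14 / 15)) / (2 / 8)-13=70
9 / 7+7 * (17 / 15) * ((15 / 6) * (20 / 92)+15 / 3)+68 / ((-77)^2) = 12348153 / 272734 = 45.28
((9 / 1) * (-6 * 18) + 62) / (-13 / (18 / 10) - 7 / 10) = 114.87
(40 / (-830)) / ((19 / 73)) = -292 / 1577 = -0.19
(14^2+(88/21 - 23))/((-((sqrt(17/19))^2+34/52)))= -1838174/16065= -114.42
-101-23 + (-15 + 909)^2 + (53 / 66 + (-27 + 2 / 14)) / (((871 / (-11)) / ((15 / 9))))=87699405737 / 109746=799112.55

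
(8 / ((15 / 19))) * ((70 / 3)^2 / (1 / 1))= 148960 / 27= 5517.04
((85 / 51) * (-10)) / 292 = -25 / 438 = -0.06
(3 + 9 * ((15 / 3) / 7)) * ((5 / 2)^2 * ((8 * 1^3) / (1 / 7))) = 3300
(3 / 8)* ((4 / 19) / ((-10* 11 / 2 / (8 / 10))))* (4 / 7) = -24 / 36575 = -0.00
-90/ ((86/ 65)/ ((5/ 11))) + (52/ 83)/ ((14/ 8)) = -8398741/ 274813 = -30.56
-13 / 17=-0.76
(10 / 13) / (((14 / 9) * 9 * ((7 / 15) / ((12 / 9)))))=100 / 637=0.16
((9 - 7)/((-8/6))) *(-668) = 1002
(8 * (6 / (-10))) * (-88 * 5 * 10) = 21120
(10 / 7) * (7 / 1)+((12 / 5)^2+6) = 544 / 25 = 21.76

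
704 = 704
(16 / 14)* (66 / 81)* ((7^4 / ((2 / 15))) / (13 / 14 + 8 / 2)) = 2112880 / 621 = 3402.38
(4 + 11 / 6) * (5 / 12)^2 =875 / 864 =1.01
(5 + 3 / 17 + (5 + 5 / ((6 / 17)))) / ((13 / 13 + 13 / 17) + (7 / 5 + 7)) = 12415 / 5184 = 2.39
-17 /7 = -2.43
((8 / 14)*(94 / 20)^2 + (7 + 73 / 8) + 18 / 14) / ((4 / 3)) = 126141 / 5600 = 22.53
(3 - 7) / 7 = -4 / 7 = -0.57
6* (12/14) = 36/7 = 5.14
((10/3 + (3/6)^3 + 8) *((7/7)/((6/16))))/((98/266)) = 5225/63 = 82.94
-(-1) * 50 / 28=25 / 14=1.79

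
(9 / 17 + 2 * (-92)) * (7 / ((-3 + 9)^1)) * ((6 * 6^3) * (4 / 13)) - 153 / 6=-85381.66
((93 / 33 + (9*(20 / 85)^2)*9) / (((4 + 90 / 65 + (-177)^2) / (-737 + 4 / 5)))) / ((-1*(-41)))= -222181479 / 53093200633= -0.00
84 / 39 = 28 / 13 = 2.15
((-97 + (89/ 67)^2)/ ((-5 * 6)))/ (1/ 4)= 285008/ 22445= 12.70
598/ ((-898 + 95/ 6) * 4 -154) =-897/ 5524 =-0.16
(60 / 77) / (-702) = -10 / 9009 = -0.00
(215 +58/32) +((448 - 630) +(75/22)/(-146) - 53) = -233973/12848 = -18.21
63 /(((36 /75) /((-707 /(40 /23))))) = -1707405 /32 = -53356.41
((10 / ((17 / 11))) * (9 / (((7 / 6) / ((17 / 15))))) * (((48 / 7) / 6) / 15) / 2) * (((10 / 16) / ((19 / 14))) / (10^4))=33 / 332500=0.00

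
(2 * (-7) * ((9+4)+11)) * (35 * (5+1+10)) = -188160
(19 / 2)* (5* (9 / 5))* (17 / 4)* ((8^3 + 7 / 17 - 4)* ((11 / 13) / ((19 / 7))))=5989599 / 104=57592.30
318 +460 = 778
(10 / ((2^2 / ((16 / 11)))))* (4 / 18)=80 / 99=0.81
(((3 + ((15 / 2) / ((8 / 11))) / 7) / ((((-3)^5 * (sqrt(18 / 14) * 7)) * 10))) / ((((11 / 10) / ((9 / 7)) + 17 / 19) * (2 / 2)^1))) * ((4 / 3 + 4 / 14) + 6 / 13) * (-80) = 0.02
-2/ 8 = -1/ 4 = -0.25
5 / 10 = 1 / 2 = 0.50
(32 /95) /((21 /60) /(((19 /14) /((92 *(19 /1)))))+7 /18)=576 /771533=0.00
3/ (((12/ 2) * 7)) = 1/ 14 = 0.07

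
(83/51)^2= 6889/2601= 2.65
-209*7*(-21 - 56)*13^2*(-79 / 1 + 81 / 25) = -36058007986 / 25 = -1442320319.44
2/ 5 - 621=-3103/ 5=-620.60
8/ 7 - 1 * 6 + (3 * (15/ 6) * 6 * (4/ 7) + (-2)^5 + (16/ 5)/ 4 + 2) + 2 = -6.34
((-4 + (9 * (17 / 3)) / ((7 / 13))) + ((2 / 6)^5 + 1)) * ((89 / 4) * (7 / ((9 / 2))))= 13885157 / 4374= 3174.48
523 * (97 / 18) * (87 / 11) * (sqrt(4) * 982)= 1444717418 / 33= 43779315.70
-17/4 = -4.25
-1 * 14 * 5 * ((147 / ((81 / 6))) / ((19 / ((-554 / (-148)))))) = -950110 / 6327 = -150.17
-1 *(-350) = 350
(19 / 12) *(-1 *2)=-19 / 6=-3.17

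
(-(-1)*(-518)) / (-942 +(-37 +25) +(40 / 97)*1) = 3589 / 6607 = 0.54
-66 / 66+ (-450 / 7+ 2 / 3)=-1357 / 21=-64.62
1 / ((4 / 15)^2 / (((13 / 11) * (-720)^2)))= 94770000 / 11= 8615454.55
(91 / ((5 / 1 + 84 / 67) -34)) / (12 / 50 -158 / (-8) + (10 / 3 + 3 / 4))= -70350 / 516373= -0.14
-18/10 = -9/5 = -1.80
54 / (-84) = -9 / 14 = -0.64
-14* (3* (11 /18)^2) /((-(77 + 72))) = 847 /8046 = 0.11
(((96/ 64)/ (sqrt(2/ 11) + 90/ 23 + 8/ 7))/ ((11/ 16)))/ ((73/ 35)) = 18347560/ 88046687 - 3628940 * sqrt(22)/ 968513557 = 0.19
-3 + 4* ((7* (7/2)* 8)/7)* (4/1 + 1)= 557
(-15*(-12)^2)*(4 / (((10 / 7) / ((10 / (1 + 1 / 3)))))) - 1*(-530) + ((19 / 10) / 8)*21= -3586001 / 80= -44825.01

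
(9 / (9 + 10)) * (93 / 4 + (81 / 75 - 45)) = -9.79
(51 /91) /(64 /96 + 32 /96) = 51 /91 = 0.56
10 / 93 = 0.11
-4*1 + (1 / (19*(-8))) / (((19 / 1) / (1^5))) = -11553 / 2888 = -4.00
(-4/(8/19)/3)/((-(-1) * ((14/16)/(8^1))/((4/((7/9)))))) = -148.90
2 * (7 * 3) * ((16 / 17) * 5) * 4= 13440 / 17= 790.59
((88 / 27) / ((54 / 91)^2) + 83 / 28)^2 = 149.33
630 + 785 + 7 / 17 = 24062 / 17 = 1415.41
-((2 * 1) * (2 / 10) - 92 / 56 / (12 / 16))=188 / 105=1.79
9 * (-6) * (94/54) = -94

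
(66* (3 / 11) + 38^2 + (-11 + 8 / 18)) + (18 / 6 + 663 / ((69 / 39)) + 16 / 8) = 379055 / 207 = 1831.18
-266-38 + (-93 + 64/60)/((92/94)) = -274573/690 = -397.93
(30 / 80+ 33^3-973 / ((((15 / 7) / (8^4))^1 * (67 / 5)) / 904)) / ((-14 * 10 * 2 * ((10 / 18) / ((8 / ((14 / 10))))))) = 605098521879 / 131320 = 4607816.95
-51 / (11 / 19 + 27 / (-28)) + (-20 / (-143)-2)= 3825346 / 29315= 130.49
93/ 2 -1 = 91/ 2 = 45.50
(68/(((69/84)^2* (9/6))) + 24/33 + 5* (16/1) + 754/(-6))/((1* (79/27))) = 3495213/459701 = 7.60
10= 10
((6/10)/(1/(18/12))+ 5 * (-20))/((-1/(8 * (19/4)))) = 18829/5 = 3765.80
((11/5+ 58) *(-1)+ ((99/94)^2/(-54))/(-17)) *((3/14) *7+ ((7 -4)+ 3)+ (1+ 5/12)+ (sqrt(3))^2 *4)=-22696878059/18025440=-1259.16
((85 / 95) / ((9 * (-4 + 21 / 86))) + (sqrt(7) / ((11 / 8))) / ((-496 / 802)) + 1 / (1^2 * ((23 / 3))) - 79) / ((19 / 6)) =-11791328 / 473271 - 2406 * sqrt(7) / 6479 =-25.90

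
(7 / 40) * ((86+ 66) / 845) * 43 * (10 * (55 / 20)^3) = 7611989 / 27040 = 281.51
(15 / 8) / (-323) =-15 / 2584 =-0.01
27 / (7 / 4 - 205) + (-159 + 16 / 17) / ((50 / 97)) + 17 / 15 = -211208117 / 691050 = -305.63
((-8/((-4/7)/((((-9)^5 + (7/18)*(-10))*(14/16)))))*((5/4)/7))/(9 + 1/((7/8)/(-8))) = 32552905/36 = 904247.36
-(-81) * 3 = 243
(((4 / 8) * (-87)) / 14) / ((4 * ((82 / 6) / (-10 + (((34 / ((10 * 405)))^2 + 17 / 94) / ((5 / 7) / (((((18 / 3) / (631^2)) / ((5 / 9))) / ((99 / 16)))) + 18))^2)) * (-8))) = -7176291849981605529981966410882897 / 101006995172780366638922710575000000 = -0.07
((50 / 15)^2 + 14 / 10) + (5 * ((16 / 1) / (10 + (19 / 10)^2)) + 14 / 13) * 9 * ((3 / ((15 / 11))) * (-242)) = -26523188429 / 796185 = -33312.85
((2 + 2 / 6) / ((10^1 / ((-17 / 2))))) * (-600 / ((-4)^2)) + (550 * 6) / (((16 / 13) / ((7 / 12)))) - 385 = 20055 / 16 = 1253.44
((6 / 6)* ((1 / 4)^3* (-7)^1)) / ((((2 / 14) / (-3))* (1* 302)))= 0.01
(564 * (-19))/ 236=-2679/ 59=-45.41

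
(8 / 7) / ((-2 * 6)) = -0.10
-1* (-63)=63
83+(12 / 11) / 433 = 395341 / 4763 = 83.00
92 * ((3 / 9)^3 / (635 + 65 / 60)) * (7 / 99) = 2576 / 6801003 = 0.00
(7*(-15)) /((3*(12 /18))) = -105 /2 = -52.50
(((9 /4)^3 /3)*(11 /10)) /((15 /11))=9801 /3200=3.06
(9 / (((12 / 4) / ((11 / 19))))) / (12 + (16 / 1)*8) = 33 / 2660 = 0.01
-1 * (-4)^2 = -16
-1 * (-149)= 149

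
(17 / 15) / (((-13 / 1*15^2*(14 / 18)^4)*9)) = -459 / 3901625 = -0.00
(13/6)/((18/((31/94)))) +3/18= 0.21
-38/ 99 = -0.38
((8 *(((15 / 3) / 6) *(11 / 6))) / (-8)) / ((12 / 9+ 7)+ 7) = -55 / 552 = -0.10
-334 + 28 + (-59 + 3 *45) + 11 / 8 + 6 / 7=-12755 / 56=-227.77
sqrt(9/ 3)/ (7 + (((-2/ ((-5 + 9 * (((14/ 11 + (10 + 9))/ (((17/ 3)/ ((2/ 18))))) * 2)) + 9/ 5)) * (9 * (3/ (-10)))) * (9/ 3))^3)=50570904392 * sqrt(3)/ 3829196912267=0.02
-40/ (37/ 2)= -2.16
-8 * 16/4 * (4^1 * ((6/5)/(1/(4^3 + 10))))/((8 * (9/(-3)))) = 2368/5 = 473.60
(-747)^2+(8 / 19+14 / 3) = 31806803 / 57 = 558014.09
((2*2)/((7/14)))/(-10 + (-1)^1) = -8/11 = -0.73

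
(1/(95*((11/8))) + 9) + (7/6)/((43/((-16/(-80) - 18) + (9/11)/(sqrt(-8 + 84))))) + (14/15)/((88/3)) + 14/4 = 21*sqrt(19)/35948 + 591011/49020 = 12.06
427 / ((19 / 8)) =3416 / 19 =179.79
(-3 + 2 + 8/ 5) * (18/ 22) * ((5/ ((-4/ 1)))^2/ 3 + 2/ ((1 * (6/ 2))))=513/ 880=0.58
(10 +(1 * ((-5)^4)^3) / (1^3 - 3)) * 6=-732421815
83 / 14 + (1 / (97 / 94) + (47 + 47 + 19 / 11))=1533011 / 14938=102.62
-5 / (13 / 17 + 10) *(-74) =6290 / 183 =34.37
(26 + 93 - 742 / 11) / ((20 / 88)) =1134 / 5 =226.80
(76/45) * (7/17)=532/765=0.70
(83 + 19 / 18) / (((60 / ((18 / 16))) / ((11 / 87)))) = 16643 / 83520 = 0.20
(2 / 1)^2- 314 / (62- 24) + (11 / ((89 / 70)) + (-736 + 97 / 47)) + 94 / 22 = -634069419 / 874247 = -725.27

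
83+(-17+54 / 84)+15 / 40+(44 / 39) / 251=36740581 / 548184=67.02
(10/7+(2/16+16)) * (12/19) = 2949/266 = 11.09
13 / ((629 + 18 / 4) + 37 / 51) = 1326 / 64691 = 0.02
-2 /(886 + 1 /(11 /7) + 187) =-11 /5905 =-0.00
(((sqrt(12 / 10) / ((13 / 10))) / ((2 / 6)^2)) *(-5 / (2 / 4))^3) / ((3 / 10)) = -60000 *sqrt(30) / 13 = -25279.50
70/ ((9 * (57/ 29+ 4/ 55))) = 111650/ 29259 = 3.82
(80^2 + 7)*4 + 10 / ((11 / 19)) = 282098 / 11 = 25645.27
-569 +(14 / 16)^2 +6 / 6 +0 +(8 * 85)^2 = 29557297 / 64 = 461832.77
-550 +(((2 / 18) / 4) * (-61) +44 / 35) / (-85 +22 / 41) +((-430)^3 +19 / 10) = -346921645205987 / 4363380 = -79507548.09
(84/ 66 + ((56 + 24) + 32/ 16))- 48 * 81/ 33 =-380/ 11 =-34.55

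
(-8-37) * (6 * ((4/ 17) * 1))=-1080/ 17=-63.53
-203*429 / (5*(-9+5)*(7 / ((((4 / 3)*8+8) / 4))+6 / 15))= 87087 / 38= 2291.76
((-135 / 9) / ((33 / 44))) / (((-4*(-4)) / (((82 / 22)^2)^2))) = -14128805 / 58564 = -241.25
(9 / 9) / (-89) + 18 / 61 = 1541 / 5429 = 0.28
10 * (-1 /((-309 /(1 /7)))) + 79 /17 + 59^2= 128170898 /36771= 3485.65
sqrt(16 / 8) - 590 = -590+sqrt(2) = -588.59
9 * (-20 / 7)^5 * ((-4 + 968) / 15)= -1850880000 / 16807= -110125.54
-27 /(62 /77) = -2079 /62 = -33.53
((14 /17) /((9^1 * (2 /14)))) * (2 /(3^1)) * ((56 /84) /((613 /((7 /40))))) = 343 /4220505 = 0.00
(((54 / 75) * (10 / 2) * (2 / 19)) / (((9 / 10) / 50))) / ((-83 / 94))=-37600 / 1577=-23.84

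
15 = 15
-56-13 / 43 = -2421 / 43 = -56.30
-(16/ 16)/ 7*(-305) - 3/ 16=4859/ 112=43.38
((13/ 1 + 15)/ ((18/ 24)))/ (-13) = -112/ 39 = -2.87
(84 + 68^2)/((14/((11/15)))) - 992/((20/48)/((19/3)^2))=-10001242/105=-95249.92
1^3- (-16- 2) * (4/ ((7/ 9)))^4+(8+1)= 30257098/ 2401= 12601.87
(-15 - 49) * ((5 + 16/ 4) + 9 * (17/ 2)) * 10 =-54720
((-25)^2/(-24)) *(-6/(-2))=-625/8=-78.12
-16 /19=-0.84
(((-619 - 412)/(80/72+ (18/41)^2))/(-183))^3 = 140553899899971659037/1742234427547157656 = 80.67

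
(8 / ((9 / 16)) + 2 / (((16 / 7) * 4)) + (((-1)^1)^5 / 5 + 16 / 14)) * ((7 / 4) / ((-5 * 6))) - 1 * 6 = -1191869 / 172800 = -6.90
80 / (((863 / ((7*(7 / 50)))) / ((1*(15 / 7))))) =168 / 863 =0.19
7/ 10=0.70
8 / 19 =0.42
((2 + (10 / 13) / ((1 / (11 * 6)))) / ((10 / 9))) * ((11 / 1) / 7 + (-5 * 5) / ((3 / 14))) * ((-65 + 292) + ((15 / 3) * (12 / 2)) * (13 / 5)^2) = -2349346.31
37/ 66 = 0.56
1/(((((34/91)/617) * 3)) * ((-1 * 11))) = -56147/1122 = -50.04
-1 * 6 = -6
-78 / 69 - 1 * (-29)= 641 / 23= 27.87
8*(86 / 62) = 344 / 31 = 11.10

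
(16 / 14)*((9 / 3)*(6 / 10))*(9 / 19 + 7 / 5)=12816 / 3325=3.85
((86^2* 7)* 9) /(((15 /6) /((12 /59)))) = 11182752 /295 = 37907.63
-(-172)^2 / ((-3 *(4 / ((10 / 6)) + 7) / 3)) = 147920 / 47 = 3147.23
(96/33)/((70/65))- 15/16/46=151933/56672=2.68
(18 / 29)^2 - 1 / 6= 1103 / 5046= 0.22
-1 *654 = -654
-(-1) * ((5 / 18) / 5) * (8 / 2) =2 / 9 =0.22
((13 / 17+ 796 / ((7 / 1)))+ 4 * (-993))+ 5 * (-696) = -873165 / 119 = -7337.52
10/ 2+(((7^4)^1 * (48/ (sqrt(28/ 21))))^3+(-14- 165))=-174+574025862799872 * sqrt(3)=994241959227765.86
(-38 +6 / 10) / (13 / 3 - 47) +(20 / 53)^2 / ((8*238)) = 187542031 / 213933440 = 0.88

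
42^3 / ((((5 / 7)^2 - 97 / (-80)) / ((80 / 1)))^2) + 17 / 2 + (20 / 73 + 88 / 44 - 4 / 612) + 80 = 18084312499727108563 / 113186668338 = 159774227.52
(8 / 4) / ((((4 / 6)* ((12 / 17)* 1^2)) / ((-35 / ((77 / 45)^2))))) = -50.80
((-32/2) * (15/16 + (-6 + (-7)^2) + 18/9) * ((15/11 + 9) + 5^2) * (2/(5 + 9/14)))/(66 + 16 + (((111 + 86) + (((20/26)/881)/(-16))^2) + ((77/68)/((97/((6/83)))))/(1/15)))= -9198398388035173175040/278587051390551383447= -33.02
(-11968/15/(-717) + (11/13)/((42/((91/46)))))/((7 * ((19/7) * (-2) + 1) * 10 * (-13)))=1140491/3987523800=0.00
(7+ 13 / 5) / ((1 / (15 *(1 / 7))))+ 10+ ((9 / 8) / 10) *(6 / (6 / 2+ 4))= 8587 / 280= 30.67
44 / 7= 6.29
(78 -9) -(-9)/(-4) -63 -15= -45/4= -11.25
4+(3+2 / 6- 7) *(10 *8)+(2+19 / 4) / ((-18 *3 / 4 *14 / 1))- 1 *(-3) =-24055 / 84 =-286.37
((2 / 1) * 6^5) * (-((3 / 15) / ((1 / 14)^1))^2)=-3048192 / 25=-121927.68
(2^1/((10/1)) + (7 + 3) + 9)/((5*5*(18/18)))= 96/125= 0.77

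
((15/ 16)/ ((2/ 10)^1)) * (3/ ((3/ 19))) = 1425/ 16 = 89.06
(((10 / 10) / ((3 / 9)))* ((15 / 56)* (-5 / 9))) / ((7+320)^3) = -0.00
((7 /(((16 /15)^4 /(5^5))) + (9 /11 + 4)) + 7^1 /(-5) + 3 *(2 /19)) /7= 1157511580847 /479395840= 2414.52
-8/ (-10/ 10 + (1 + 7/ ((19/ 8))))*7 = -19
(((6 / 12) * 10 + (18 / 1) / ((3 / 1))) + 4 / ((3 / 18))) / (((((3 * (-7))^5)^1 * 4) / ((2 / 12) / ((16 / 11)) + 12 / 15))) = -0.00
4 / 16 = 1 / 4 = 0.25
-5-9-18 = -32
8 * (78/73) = 624/73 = 8.55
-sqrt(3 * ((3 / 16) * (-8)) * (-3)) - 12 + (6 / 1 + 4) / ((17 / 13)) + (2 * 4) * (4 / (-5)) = -914 / 85 - 3 * sqrt(6) / 2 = -14.43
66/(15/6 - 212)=-132/419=-0.32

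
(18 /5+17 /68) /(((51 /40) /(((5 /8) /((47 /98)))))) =18865 /4794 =3.94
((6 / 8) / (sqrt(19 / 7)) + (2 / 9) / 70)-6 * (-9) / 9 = 6.46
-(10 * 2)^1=-20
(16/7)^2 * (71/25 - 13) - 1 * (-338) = 349026/1225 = 284.92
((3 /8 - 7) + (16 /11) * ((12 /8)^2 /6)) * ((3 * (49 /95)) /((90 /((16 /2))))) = -5243 /6270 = -0.84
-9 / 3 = -3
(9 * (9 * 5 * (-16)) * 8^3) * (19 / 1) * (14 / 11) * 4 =-3530096640 / 11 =-320917876.36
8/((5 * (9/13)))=104/45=2.31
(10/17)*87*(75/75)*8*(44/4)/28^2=4785/833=5.74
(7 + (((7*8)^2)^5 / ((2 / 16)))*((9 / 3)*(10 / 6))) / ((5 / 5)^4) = 12132219563844567047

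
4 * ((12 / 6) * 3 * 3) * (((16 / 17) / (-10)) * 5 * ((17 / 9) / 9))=-64 / 9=-7.11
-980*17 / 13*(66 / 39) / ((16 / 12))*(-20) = 5497800 / 169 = 32531.36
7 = 7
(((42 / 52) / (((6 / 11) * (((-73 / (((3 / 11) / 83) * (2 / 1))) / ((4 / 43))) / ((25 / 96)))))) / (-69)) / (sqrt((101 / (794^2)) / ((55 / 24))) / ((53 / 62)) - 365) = -21306077148125 / 166165226728735041760368 - 114147425 * sqrt(33330) / 6065030775598829024253432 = -0.00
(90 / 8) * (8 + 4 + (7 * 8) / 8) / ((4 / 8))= 855 / 2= 427.50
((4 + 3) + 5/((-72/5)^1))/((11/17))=8143/792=10.28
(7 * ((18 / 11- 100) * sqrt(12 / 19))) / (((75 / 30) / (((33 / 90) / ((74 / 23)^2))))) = -2003323 * sqrt(57) / 1950825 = -7.75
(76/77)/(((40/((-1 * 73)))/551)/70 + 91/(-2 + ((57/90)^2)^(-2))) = 1679358839384/36729980220329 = 0.05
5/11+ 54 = 599/11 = 54.45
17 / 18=0.94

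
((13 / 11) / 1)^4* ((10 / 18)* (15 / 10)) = 142805 / 87846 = 1.63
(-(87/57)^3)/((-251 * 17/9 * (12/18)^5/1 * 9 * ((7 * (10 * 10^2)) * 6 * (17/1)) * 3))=658503/222900160448000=0.00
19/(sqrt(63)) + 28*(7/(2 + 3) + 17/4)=19*sqrt(7)/21 + 791/5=160.59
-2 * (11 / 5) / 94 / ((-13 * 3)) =11 / 9165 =0.00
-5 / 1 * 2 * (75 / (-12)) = 125 / 2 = 62.50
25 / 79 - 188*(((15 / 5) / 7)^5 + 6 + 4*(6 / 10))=-1581.60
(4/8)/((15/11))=11/30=0.37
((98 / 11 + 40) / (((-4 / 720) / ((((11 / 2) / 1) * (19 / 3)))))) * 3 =-919980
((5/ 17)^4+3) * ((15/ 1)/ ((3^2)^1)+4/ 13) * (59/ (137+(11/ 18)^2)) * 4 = 492975540288/ 48326670457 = 10.20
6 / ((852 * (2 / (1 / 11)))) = 1 / 3124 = 0.00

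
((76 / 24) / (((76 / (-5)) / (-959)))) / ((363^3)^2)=4795 / 54909942879110616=0.00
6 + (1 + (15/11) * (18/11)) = 1117/121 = 9.23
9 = 9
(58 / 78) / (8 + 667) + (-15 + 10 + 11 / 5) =-73681 / 26325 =-2.80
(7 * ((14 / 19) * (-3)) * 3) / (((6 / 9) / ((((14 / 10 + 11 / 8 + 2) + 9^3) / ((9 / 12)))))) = -12943791 / 190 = -68125.22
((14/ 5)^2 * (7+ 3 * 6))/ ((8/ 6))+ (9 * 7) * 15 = 1092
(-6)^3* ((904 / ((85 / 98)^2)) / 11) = -1875315456 / 79475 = -23596.29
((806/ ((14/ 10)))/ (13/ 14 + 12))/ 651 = 260/ 3801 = 0.07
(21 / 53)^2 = 441 / 2809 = 0.16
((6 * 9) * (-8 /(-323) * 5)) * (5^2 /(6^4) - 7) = -45235 /969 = -46.68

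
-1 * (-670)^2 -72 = -448972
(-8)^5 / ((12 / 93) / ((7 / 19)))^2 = -96438272 / 361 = -267142.03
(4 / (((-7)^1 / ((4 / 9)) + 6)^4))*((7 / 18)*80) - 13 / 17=-265798357 / 353956473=-0.75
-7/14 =-0.50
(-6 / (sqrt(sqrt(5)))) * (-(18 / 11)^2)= 1944 * 5^(3 / 4) / 605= 10.74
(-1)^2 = 1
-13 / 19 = -0.68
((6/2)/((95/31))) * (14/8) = 651/380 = 1.71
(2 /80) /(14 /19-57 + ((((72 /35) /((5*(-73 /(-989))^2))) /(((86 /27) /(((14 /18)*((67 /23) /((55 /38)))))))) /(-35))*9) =-974540875 /2565248390536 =-0.00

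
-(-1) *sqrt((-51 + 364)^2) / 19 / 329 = 0.05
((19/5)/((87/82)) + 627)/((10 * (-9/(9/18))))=-274303/78300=-3.50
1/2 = 0.50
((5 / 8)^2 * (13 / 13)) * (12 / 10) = 15 / 32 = 0.47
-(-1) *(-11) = -11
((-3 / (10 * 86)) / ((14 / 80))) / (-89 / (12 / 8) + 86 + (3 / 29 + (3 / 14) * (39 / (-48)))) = -16704 / 22287029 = -0.00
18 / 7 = 2.57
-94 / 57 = -1.65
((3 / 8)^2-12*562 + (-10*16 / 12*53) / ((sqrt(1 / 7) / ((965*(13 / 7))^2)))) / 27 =-333639293000*sqrt(7) / 3969-143869 / 576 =-222405539.99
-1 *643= -643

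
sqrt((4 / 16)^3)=1 / 8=0.12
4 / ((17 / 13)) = 52 / 17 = 3.06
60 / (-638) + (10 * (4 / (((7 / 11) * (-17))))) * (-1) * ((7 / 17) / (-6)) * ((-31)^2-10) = -241.41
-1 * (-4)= 4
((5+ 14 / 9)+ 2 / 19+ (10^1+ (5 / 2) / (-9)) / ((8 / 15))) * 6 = 68099 / 456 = 149.34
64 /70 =32 /35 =0.91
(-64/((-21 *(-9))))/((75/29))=-1856/14175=-0.13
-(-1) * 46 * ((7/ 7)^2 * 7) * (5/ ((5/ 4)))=1288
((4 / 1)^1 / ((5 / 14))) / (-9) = -56 / 45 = -1.24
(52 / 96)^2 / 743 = 169 / 427968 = 0.00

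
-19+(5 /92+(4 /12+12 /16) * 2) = -4631 /276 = -16.78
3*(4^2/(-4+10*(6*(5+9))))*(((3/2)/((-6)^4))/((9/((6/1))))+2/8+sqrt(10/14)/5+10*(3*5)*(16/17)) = 12*sqrt(35)/7315+3115925/383724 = 8.13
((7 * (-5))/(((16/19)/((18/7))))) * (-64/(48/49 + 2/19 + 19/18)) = 114624720/35869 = 3195.65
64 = 64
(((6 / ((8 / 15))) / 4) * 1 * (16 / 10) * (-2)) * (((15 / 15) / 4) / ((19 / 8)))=-18 / 19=-0.95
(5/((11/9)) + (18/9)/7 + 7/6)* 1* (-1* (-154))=2561/3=853.67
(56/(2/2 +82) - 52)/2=-2130/83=-25.66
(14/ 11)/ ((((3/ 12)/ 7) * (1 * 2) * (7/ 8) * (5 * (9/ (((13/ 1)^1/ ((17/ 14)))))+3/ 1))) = 40768/ 14421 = 2.83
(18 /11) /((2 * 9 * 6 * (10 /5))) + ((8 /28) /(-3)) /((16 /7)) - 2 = -179 /88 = -2.03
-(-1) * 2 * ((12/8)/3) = 1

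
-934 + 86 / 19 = -17660 / 19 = -929.47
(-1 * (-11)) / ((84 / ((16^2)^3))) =46137344 / 21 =2197016.38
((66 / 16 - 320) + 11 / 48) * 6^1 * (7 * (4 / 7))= -15151 / 2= -7575.50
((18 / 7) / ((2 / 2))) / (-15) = -6 / 35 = -0.17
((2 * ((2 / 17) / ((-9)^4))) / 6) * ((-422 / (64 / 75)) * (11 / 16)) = -58025 / 28553472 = -0.00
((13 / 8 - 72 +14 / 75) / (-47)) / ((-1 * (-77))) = 42113 / 2171400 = 0.02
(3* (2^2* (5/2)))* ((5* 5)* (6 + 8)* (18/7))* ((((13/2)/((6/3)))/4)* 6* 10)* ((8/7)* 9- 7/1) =30273750/7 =4324821.43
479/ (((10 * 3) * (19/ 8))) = 1916/ 285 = 6.72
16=16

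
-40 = -40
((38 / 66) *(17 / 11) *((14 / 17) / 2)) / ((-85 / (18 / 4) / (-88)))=1596 / 935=1.71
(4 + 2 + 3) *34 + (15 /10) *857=3183 /2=1591.50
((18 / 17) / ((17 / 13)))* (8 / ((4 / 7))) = 3276 / 289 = 11.34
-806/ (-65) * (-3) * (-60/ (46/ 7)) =7812/ 23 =339.65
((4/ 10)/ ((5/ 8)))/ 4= 4/ 25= 0.16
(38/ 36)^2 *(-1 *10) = -1805/ 162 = -11.14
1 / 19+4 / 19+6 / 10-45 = -44.14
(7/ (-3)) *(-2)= 14/ 3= 4.67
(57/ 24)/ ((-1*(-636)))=19/ 5088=0.00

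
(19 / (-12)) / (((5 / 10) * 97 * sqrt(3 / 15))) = -19 * sqrt(5) / 582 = -0.07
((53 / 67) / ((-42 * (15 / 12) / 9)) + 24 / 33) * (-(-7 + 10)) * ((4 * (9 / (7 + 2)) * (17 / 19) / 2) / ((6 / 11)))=-259454 / 44555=-5.82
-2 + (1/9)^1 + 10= 73/9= 8.11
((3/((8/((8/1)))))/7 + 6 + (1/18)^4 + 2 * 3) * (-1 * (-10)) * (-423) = -2146235965/40824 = -52572.90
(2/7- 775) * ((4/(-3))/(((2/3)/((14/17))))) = 1276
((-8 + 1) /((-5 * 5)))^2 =49 /625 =0.08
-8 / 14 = -4 / 7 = -0.57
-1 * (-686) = 686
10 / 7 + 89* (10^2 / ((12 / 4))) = 62330 / 21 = 2968.10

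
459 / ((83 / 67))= 30753 / 83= 370.52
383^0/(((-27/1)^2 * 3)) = 1/2187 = 0.00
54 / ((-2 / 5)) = -135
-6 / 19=-0.32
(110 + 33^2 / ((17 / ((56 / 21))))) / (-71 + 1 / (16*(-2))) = -152768 / 38641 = -3.95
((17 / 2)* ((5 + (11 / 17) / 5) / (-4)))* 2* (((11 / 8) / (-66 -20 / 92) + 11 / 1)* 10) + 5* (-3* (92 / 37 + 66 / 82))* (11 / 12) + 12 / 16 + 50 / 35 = -157622789805 / 64690948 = -2436.55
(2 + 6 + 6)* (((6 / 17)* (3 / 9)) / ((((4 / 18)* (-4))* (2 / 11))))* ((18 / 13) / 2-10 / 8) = 20097 / 3536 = 5.68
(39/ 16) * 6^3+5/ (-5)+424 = 1899/ 2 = 949.50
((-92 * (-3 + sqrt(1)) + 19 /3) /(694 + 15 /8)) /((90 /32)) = 0.10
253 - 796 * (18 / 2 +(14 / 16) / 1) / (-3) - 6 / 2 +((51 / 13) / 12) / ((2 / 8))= 223975 / 78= 2871.47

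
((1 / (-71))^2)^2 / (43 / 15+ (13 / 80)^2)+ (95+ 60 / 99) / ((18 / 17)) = 90.29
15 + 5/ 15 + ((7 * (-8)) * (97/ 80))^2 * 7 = 9686461/ 300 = 32288.20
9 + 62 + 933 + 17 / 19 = 19093 / 19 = 1004.89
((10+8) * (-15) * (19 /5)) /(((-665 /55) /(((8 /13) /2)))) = 2376 /91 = 26.11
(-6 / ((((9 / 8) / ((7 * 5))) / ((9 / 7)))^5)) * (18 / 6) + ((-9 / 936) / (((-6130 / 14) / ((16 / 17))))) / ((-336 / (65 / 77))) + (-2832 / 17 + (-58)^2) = -1843196802.59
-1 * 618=-618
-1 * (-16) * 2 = 32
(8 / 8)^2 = 1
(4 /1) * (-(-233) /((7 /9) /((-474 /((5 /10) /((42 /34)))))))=-23855472 /17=-1403263.06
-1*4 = -4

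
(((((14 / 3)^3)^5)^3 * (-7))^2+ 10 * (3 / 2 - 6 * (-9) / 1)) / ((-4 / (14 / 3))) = -4862026606251904974776336118742311770819356731063605869011504008395840589950011773808740012534774682092533 / 52367781408526274555348384876860364040248694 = -92843853137919888890805430000000000000000000000000000000000000.00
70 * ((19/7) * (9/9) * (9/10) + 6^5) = 544491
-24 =-24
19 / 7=2.71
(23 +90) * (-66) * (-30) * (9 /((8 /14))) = 3523905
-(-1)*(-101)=-101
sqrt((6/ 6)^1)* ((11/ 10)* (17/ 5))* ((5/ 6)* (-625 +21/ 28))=-466939/ 240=-1945.58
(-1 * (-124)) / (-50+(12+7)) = -4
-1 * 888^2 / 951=-262848 / 317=-829.17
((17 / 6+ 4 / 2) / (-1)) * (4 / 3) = -58 / 9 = -6.44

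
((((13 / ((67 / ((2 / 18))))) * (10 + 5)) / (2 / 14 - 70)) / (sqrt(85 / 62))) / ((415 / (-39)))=1183 * sqrt(5270) / 231142965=0.00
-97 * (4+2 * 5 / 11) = -5238 / 11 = -476.18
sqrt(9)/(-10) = -3/10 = -0.30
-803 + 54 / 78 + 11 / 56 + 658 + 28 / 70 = -523109 / 3640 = -143.71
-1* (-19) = 19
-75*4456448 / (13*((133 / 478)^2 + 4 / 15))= -1145505447936000 / 15330523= -74720572.02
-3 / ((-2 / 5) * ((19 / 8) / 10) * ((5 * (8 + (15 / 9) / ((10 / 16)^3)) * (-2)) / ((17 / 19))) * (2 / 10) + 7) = -95625 / 323483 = -0.30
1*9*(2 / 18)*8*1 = 8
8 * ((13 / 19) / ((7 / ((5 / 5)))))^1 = 104 / 133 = 0.78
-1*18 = -18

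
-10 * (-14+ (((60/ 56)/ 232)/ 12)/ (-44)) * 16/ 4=40015385/ 71456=560.00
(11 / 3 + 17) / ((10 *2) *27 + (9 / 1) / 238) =0.04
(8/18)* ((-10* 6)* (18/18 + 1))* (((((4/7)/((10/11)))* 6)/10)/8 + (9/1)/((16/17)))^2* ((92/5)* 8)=-22202257236/30625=-724971.66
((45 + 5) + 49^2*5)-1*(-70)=12125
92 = 92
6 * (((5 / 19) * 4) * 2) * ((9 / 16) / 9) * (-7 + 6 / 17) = -1695 / 323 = -5.25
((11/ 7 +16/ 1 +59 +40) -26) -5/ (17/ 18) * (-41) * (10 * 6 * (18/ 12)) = 2335478/ 119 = 19625.87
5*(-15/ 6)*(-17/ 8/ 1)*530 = 112625/ 8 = 14078.12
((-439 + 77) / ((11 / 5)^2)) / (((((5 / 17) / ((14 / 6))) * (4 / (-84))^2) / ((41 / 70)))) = -153265.12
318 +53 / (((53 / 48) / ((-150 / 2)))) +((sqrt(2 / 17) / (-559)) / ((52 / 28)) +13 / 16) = -3281.19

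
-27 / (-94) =27 / 94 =0.29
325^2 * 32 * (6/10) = 2028000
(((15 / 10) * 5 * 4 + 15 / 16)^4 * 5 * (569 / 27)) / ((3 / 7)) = 14761010446875 / 65536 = 225235144.76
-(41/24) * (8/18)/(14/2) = -41/378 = -0.11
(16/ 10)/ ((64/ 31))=31/ 40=0.78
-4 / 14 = -2 / 7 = -0.29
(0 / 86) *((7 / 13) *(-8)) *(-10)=0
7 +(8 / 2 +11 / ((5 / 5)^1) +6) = 28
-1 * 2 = -2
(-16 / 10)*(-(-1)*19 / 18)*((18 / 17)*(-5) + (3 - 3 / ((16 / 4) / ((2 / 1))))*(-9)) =2698 / 85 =31.74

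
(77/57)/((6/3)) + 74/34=5527/1938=2.85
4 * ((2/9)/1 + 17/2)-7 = 251/9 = 27.89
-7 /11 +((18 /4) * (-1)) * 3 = -311 /22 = -14.14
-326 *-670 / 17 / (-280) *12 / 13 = -65526 / 1547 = -42.36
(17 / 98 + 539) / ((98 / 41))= 2166399 / 9604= 225.57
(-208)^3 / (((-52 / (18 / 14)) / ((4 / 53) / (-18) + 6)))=494940160 / 371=1334070.51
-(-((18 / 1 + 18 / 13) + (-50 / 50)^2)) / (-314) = -265 / 4082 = -0.06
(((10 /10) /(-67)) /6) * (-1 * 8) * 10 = 40 /201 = 0.20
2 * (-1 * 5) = -10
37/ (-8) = -4.62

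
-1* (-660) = 660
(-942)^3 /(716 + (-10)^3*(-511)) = -69658074 /42643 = -1633.52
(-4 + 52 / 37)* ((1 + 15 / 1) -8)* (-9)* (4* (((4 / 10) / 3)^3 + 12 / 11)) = 41562112 / 50875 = 816.95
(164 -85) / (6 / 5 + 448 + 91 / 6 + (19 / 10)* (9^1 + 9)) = 2370 / 14957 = 0.16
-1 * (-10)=10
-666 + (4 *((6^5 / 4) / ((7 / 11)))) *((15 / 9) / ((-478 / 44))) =-4250538 / 1673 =-2540.67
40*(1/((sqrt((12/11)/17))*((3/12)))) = 80*sqrt(561)/3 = 631.61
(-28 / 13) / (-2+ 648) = -14 / 4199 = -0.00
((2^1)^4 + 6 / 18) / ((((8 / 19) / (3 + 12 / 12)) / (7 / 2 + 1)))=2793 / 4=698.25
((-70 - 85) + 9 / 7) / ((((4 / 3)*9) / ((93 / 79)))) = -8339 / 553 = -15.08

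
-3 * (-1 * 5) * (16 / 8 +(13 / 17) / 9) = 1595 / 51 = 31.27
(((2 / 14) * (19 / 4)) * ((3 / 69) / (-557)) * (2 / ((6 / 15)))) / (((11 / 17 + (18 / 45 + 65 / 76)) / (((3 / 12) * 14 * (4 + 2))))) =-0.00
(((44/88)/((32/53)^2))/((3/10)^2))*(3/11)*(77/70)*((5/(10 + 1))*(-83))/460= -1165735/3108864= -0.37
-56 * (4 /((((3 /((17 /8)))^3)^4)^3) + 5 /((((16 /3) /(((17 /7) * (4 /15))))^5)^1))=-18961998808319086760526433305042207769063950548008567 /2284161992075963863215455948606137918325426466324480000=-0.01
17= 17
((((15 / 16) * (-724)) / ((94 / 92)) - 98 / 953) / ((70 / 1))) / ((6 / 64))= -476154376 / 4703055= -101.24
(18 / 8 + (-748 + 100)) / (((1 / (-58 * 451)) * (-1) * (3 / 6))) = -33783057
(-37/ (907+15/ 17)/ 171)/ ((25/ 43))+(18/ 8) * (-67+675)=90261091753/ 65980350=1368.00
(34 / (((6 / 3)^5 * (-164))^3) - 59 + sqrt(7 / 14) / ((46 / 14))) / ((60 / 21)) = -29847058382967 / 1445378129920 + 49 * sqrt(2) / 920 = -20.57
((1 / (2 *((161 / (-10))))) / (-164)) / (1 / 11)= 55 / 26404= 0.00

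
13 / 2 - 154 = -147.50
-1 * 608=-608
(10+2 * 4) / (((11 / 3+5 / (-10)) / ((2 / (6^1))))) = 36 / 19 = 1.89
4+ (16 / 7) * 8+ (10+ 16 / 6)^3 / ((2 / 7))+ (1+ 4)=7140.32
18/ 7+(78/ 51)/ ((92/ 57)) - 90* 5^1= -2444037/ 5474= -446.48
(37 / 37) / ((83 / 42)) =42 / 83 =0.51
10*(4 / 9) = 40 / 9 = 4.44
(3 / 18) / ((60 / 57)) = 19 / 120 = 0.16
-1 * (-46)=46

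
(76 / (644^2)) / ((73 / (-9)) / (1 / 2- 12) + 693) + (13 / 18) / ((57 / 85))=357652827713 / 332082996588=1.08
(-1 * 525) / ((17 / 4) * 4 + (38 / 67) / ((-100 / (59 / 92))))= -53935000 / 1746093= -30.89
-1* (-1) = 1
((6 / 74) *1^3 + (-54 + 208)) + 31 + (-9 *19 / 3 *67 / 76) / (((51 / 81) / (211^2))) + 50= -8939180815 / 2516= -3552933.55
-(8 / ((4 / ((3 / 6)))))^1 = -1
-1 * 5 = -5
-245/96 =-2.55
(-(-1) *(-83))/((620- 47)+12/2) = -83/579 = -0.14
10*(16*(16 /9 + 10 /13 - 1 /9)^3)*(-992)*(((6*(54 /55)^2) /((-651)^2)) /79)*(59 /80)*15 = -139857753600 /31900705837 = -4.38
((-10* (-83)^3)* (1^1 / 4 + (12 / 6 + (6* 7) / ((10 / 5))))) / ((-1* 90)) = -17725397 / 12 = -1477116.42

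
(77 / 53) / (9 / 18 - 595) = -154 / 63017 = -0.00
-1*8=-8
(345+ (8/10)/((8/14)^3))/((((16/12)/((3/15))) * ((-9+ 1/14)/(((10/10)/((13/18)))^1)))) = -5281227/650000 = -8.12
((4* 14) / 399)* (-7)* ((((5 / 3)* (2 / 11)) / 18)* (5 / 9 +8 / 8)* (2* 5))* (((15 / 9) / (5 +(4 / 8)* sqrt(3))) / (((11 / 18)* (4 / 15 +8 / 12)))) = -2800000 / 18063243 +280000* sqrt(3) / 18063243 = -0.13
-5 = -5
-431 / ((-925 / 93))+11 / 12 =491171 / 11100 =44.25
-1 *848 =-848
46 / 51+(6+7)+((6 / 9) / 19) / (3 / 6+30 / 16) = 85407 / 6137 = 13.92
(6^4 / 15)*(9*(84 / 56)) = 5832 / 5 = 1166.40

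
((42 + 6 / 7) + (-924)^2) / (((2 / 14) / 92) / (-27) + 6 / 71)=10110403.74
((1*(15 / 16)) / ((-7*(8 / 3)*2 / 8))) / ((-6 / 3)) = 0.10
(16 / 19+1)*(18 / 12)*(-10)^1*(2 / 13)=-1050 / 247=-4.25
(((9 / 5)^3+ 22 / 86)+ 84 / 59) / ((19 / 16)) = 38113568 / 6025375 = 6.33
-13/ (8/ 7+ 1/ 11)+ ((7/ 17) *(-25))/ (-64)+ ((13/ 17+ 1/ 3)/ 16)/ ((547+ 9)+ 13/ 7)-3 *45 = -35206035817/ 242172480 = -145.38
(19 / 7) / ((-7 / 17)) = -323 / 49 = -6.59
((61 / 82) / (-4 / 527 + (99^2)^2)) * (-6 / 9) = -32147 / 6226679395929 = -0.00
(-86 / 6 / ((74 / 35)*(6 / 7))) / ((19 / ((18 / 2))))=-10535 / 2812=-3.75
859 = 859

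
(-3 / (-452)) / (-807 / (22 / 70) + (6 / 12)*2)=-33 / 12761768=-0.00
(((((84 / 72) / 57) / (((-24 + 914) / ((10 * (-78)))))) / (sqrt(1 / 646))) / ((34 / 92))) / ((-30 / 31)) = 64883 * sqrt(646) / 1293615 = 1.27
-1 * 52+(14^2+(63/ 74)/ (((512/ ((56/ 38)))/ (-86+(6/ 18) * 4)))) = 12939027/ 89984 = 143.79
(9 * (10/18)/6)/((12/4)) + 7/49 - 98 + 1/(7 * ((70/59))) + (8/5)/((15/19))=-1052141/11025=-95.43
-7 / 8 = -0.88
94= 94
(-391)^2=152881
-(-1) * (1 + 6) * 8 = 56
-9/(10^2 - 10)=-0.10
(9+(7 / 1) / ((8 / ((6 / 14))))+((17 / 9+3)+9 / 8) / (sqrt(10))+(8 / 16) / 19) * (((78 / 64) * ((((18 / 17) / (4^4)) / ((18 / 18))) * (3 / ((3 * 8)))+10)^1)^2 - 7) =19019411012701937 * sqrt(10) / 223424198737920+62768448815591381 / 47167330844672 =1599.96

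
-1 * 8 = -8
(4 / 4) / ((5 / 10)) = 2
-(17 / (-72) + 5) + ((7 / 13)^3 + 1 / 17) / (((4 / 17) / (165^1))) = 23089589 / 158184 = 145.97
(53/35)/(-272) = -53/9520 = -0.01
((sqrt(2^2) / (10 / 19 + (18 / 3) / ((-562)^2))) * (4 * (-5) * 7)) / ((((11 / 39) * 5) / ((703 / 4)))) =-164530404012 / 2481721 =-66296.90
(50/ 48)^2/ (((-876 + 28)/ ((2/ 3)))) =-625/ 732672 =-0.00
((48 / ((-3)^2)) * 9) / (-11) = -48 / 11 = -4.36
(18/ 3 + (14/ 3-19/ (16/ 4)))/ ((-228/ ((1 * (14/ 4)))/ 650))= -161525/ 2736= -59.04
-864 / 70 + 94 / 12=-947 / 210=-4.51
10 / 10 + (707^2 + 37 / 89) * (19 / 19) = 44486687 / 89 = 499850.42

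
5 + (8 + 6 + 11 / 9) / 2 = 227 / 18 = 12.61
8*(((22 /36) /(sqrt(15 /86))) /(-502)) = -22*sqrt(1290) /33885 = -0.02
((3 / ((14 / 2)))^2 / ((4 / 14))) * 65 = 585 / 14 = 41.79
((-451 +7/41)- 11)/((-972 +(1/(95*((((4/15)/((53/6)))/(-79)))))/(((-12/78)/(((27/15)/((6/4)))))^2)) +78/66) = 791483000/4535948777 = 0.17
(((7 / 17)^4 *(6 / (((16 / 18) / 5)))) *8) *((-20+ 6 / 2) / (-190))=64827 / 93347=0.69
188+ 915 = 1103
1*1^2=1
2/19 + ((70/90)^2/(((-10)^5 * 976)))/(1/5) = 0.11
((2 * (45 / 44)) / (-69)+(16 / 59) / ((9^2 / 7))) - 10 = -24196753 / 2418174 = -10.01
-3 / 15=-1 / 5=-0.20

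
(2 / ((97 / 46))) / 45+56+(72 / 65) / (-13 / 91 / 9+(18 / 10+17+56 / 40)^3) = 103170119325304 / 1841626006155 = 56.02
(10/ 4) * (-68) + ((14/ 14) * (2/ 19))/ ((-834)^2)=-1123322939/ 6607782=-170.00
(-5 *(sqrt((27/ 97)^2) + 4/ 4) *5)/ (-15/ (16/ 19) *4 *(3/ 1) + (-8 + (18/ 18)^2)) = 12400/ 85651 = 0.14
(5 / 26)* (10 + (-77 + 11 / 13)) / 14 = -1075 / 1183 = -0.91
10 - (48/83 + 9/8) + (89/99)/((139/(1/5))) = 379105841/45686520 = 8.30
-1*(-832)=832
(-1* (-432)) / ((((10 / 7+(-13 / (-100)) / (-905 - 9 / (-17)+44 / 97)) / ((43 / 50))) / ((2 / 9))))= 86151921408 / 1490573941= 57.80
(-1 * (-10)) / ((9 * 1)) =10 / 9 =1.11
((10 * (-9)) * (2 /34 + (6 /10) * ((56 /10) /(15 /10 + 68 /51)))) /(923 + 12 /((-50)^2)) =-595125 /4903463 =-0.12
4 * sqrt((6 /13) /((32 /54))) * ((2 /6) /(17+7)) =sqrt(26) /104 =0.05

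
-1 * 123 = -123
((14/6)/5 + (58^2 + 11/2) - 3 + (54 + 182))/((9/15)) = 108089/18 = 6004.94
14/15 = 0.93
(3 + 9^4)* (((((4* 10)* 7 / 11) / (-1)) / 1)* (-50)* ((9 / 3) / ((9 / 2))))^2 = 1715392000000 / 363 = 4725597796.14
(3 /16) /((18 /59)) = 59 /96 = 0.61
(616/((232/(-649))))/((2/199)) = -9944627/58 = -171459.09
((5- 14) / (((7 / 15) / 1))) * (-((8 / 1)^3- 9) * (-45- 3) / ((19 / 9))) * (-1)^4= -29334960 / 133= -220563.61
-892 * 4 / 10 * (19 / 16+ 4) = -18509 / 10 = -1850.90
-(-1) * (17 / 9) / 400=17 / 3600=0.00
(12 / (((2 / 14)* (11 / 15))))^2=1587600 / 121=13120.66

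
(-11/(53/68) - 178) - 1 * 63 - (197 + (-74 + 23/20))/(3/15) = -875.86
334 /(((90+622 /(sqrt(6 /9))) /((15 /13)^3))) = -16908750 /209530087+58429125 *sqrt(6) /209530087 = 0.60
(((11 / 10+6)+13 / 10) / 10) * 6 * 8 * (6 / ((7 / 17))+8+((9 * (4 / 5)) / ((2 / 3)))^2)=3508128 / 625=5613.00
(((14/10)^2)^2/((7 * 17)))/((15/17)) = 343/9375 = 0.04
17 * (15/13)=19.62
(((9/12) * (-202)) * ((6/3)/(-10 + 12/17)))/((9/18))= 5151/79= 65.20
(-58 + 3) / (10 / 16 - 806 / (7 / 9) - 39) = 280 / 5471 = 0.05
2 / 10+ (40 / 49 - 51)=-12246 / 245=-49.98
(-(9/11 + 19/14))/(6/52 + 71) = -4355/142373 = -0.03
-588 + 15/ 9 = -1759/ 3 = -586.33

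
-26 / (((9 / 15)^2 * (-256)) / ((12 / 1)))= 325 / 96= 3.39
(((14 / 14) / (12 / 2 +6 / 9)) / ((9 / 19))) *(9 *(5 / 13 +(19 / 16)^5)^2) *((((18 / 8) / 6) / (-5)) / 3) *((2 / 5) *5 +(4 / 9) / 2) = -8874058466667297 / 7432698603765760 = -1.19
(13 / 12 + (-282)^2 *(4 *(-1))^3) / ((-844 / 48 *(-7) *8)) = -8724917 / 1688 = -5168.79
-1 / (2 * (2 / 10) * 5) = -1 / 2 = -0.50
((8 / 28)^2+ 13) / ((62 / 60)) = 19230 / 1519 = 12.66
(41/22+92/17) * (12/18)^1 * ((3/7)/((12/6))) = 2721/2618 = 1.04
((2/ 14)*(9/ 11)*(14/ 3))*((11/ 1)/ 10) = 0.60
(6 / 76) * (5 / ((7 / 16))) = 120 / 133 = 0.90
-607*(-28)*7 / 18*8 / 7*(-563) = -38274992 / 9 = -4252776.89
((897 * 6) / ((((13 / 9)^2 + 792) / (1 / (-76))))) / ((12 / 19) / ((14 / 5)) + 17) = -1525797 / 294718822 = -0.01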